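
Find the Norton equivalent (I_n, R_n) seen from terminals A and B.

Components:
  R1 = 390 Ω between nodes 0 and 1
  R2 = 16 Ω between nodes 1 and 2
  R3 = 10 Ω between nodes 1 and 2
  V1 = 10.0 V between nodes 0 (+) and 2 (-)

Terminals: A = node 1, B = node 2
Find the Thévenin equivalent first; then I_n = V_th/R_th and R_n = R_th.
Step 1 — V_th is the open-circuit voltage V_A - V_B (nothing connected across the terminals).
Nodal analysis, taking node 2 as the 0 V reference.
Source V1 fixes V_0 = 10 V.
KCL at each unknown node (sum of currents leaving = 0; resistances in Ω):
  Node 1: (V_1 - 10)/390 + (V_1 - 0)/16 + (V_1 - 0)/10 = 0
Collecting terms: 0.1651 × V_1 = 0.02564  =>  V_1 = 0.1553 V
V_th = V_1 - V_2 = 0.1553 - 0 = 0.1553 V
Step 2 — R_th: zero the source — replace V1 by a short circuit (node 2 merges into node 0) — and find the resistance seen between A (node 1) and B (node 0).
Reduce the network between node 1 (A) and node 0 (B) by series/parallel combination:
  Rp1 = R1 ‖ R2 ‖ R3 (parallel, all between nodes 0 and 1) = 1/(1/390 + 1/16 + 1/10) = 6.058 Ω
R_th = 6.058 Ω
I_n = V_th/R_th = 0.1553/6.058 = 0.02564 A, and R_n = R_th = 6.058 Ω

Final answer: I_n = 0.02564 A, R_n = 6.058 Ω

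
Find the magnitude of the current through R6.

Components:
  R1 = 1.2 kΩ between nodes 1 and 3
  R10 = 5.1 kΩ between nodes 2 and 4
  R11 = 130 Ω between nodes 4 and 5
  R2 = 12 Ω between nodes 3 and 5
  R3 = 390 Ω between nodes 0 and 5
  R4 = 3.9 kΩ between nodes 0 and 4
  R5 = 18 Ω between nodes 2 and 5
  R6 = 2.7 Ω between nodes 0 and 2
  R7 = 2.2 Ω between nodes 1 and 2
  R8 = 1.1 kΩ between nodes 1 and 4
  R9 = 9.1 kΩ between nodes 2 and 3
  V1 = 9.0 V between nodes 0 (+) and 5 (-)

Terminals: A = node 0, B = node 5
Nodal analysis, taking node 5 as the 0 V reference.
Source V1 fixes V_0 = 9 V.
KCL at each unknown node (sum of currents leaving = 0; resistances in Ω):
  Node 1: (V_1 - V_3)/1200 + (V_1 - V_2)/2.2 + (V_1 - V_4)/1100 = 0
  Node 2: (V_2 - 0)/18 + (V_2 - 9)/2.7 + (V_2 - V_1)/2.2 + (V_2 - V_3)/9100 + (V_2 - V_4)/5100 = 0
  Node 3: (V_3 - V_1)/1200 + (V_3 - 0)/12 + (V_3 - V_2)/9100 = 0
  Node 4: (V_4 - 9)/3900 + (V_4 - V_1)/1100 + (V_4 - V_2)/5100 + (V_4 - 0)/130 = 0
Collecting terms (coefficients in siemens):
  0.4563·V_1 - 0.4545·V_2 - 0.0008333·V_3 - 0.0009091·V_4 = 0
  0.8808·V_2 - 0.4545·V_1 - 0.0001099·V_3 - 0.0001961·V_4 = 3.333
  0.08428·V_3 - 0.0008333·V_1 - 0.0001099·V_2 = 0
  0.009054·V_4 - 0.0009091·V_1 - 0.0001961·V_2 = 0.002308
Solving these 4 simultaneous equations (Gaussian elimination) gives:
  V_1 = 7.765 V, V_2 = 7.792 V, V_3 = 0.08694 V, V_4 = 1.203 V
I_R6 = (V_0 - V_2)/R6 = (9 - 7.792)/2.7 = 0.4474 A
|I_R6| = 0.4474 A

Final answer: |I_R6| = 0.4474 A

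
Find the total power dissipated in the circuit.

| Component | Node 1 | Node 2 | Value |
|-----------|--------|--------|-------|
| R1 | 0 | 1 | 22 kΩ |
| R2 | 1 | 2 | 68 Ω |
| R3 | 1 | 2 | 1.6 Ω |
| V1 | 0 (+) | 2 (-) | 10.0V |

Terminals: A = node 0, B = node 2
Nodal analysis, taking node 2 as the 0 V reference.
Source V1 fixes V_0 = 10 V.
KCL at each unknown node (sum of currents leaving = 0; resistances in Ω):
  Node 1: (V_1 - 10)/22000 + (V_1 - 0)/68 + (V_1 - 0)/1.6 = 0
Collecting terms: 0.6398 × V_1 = 0.0004545  =>  V_1 = 0.0007105 V
Power in each resistor, P = (ΔV)²/R:
  P_R1 = (10 - 0.0007105)²/22000 = 0.004545 W
  P_R2 = (0.0007105 - 0)²/68 = 0.000000007424 W
  P_R3 = (0.0007105 - 0)²/1.6 = 0.0000003155 W
P_total = P_R1 + P_R2 + P_R3 = 0.004545 W

Final answer: 0.004545 W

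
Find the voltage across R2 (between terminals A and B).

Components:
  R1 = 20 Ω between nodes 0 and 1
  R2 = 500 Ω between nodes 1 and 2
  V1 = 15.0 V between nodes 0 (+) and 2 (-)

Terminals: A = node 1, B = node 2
R1 and R2 are in series across V1 (node 0 → node 1 → node 2), and the output A–B is taken across R2, so this is a voltage divider.
Series current: I = V1/(R1 + R2) = 15/(20 + 500) = 15/520 = 0.02885 A
V_R2 = I × R2 = V1 × R2/(R1 + R2) = 15 × 500/520 = 14.42 V

Final answer: 14.42 V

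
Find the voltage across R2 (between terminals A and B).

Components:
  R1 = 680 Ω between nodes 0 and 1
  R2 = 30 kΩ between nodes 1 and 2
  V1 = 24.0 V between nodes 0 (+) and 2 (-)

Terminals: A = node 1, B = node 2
R1 and R2 are in series across V1 (node 0 → node 1 → node 2), and the output A–B is taken across R2, so this is a voltage divider.
Series current: I = V1/(R1 + R2) = 24/(680 + 30000) = 24/30680 = 0.0007823 A
V_R2 = I × R2 = V1 × R2/(R1 + R2) = 24 × 30000/30680 = 23.47 V

Final answer: 23.47 V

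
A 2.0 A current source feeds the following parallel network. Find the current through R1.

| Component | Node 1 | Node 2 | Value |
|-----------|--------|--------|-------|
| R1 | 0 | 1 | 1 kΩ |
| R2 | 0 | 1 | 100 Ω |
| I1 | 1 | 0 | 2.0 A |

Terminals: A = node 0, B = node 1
All resistors sit directly between nodes 0 and 1, so they are in parallel and share one voltage V; the full source current 2 A splits among them.
1/R_par = 1/1000 + 1/100 = 0.011 S  =>  R_par = 90.91 Ω
V = I × R_par = 2 × 90.91 = 181.8 V
I_R1 = V/R1 = 181.8/1000 = 0.1818 A

Final answer: 0.1818 A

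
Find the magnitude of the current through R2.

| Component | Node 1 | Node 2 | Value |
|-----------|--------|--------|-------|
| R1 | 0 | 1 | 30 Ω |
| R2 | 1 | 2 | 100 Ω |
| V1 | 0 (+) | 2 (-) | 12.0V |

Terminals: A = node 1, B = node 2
Nodal analysis, taking node 2 as the 0 V reference.
Source V1 fixes V_0 = 12 V.
KCL at each unknown node (sum of currents leaving = 0; resistances in Ω):
  Node 1: (V_1 - 12)/30 + (V_1 - 0)/100 = 0
Collecting terms: 0.04333 × V_1 = 0.4  =>  V_1 = 9.231 V
I_R2 = (V_1 - V_2)/R2 = (9.231 - 0)/100 = 0.09231 A
|I_R2| = 0.09231 A

Final answer: |I_R2| = 0.09231 A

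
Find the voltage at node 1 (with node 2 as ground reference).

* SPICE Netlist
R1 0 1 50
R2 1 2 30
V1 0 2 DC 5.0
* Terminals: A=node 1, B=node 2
Nodal analysis, taking node 2 as the 0 V reference.
Source V1 fixes V_0 = 5 V.
KCL at each unknown node (sum of currents leaving = 0; resistances in Ω):
  Node 1: (V_1 - 5)/50 + (V_1 - 0)/30 = 0
Collecting terms: 0.05333 × V_1 = 0.1  =>  V_1 = 1.875 V
The requested potential is V_1 = 1.875 V.

Final answer: V_1 = 1.875 V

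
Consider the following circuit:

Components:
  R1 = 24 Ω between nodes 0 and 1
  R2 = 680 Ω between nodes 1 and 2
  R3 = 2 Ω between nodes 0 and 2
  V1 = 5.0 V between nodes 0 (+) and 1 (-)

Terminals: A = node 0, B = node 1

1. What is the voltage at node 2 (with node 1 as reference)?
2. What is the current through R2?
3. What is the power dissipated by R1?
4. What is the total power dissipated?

Nodal analysis, taking node 1 as the 0 V reference.
Source V1 fixes V_0 = 5 V.
KCL at each unknown node (sum of currents leaving = 0; resistances in Ω):
  Node 2: (V_2 - 0)/680 + (V_2 - 5)/2 = 0
Collecting terms: 0.5015 × V_2 = 2.5  =>  V_2 = 4.985 V
Part 1:
  Read off the nodal solution: V_2 = 4.985 V
Part 2:
  I_R2 = (V_1 - V_2)/R2 = (0 - 4.985)/680 = -0.007331 A
  Magnitude: I_R2 = 0.007331 A
Part 3:
  I_R1 = (V_0 - V_1)/R1 = (5 - 0)/24 = 0.2083 A
  P_R1 = I_R1² × R1 = (0.2083)² × 24 = 1.042 W
Part 4:
  Power in each resistor, P = (ΔV)²/R:
    P_R1 = (5 - 0)²/24 = 1.042 W
    P_R2 = (0 - 4.985)²/680 = 0.03655 W
    P_R3 = (5 - 4.985)²/2 = 0.0001075 W
  P_total = P_R1 + P_R2 + P_R3 = 1.078 W

Final answers:
1. V_2 = 4.985 V
2. I_R2 = 0.007331 A
3. P_R1 = 1.042 W
4. P_total = 1.078 W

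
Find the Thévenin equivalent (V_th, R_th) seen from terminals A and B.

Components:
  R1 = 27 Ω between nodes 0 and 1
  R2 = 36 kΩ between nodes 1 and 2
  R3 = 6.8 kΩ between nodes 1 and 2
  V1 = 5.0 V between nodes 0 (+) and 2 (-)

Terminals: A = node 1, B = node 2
Step 1 — V_th is the open-circuit voltage V_A - V_B (nothing connected across the terminals).
Nodal analysis, taking node 2 as the 0 V reference.
Source V1 fixes V_0 = 5 V.
KCL at each unknown node (sum of currents leaving = 0; resistances in Ω):
  Node 1: (V_1 - 5)/27 + (V_1 - 0)/36000 + (V_1 - 0)/6800 = 0
Collecting terms: 0.03721 × V_1 = 0.1852  =>  V_1 = 4.977 V
V_th = V_1 - V_2 = 4.977 - 0 = 4.977 V
Step 2 — R_th: zero the source — replace V1 by a short circuit (node 2 merges into node 0) — and find the resistance seen between A (node 1) and B (node 0).
Reduce the network between node 1 (A) and node 0 (B) by series/parallel combination:
  Rp1 = R1 ‖ R2 ‖ R3 (parallel, all between nodes 0 and 1) = 1/(1/27 + 1/36000 + 1/6800) = 26.87 Ω
R_th = 26.87 Ω

Final answer: V_th = 4.977 V, R_th = 26.87 Ω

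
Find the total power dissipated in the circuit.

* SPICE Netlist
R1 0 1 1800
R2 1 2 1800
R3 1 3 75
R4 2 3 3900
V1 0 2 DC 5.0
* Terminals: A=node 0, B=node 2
Nodal analysis, taking node 2 as the 0 V reference.
Source V1 fixes V_0 = 5 V.
KCL at each unknown node (sum of currents leaving = 0; resistances in Ω):
  Node 1: (V_1 - 5)/1800 + (V_1 - 0)/1800 + (V_1 - V_3)/75 = 0
  Node 3: (V_3 - V_1)/75 + (V_3 - 0)/3900 = 0
Collecting terms (coefficients in siemens):
  0.01444·V_1 - 0.01333·V_3 = 0.002778
  0.01359·V_3 - 0.01333·V_1 = 0
Determinant D = (0.01444)(0.01359) - (-0.01333)(-0.01333) = 0.00001852
V_1 = [(0.002778)(0.01359) - (-0.01333)(0)]/D = 2.038 V
V_3 = [(0.01444)(0) - (0.002778)(-0.01333)]/D = 2 V
Power in each resistor, P = (ΔV)²/R:
  P_R1 = (5 - 2.038)²/1800 = 0.004873 W
  P_R2 = (2.038 - 0)²/1800 = 0.002309 W
  P_R3 = (2.038 - 2)²/75 = 0.00001972 W
  P_R4 = (0 - 2)²/3900 = 0.001026 W
P_total = P_R1 + P_R2 + P_R3 + P_R4 = 0.008226 W

Final answer: 0.008226 W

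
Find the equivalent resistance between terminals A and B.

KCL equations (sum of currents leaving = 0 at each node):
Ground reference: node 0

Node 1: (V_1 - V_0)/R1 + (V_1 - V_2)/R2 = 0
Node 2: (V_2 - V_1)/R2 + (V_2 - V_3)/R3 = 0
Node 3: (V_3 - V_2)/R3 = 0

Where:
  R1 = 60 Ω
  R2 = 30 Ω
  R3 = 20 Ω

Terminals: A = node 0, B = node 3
Reduce the network between node 0 (A) and node 3 (B) by series/parallel combination:
  Rs1 = R1 + R2 (series, joined only at node 1) = 60 + 30 = 90 Ω
  Rs2 = R3 + Rs1 (series, joined only at node 2) = 20 + 90 = 110 Ω
R_eq = 110 Ω

Final answer: 110 Ω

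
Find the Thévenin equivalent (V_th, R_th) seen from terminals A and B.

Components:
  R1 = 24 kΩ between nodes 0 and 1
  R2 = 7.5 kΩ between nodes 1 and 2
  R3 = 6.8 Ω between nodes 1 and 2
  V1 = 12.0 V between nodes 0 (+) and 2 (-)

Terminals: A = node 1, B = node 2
Step 1 — V_th is the open-circuit voltage V_A - V_B (nothing connected across the terminals).
Nodal analysis, taking node 2 as the 0 V reference.
Source V1 fixes V_0 = 12 V.
KCL at each unknown node (sum of currents leaving = 0; resistances in Ω):
  Node 1: (V_1 - 12)/24000 + (V_1 - 0)/7500 + (V_1 - 0)/6.8 = 0
Collecting terms: 0.1472 × V_1 = 0.0005  =>  V_1 = 0.003396 V
V_th = V_1 - V_2 = 0.003396 - 0 = 0.003396 V
Step 2 — R_th: zero the source — replace V1 by a short circuit (node 2 merges into node 0) — and find the resistance seen between A (node 1) and B (node 0).
Reduce the network between node 1 (A) and node 0 (B) by series/parallel combination:
  Rp1 = R1 ‖ R2 ‖ R3 (parallel, all between nodes 0 and 1) = 1/(1/24000 + 1/7500 + 1/6.8) = 6.792 Ω
R_th = 6.792 Ω

Final answer: V_th = 0.003396 V, R_th = 6.792 Ω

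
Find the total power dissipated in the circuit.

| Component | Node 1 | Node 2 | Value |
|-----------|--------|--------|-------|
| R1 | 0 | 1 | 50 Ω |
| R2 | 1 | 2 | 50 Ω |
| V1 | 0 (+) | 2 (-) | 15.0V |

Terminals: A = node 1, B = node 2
Nodal analysis, taking node 2 as the 0 V reference.
Source V1 fixes V_0 = 15 V.
KCL at each unknown node (sum of currents leaving = 0; resistances in Ω):
  Node 1: (V_1 - 15)/50 + (V_1 - 0)/50 = 0
Collecting terms: 0.04 × V_1 = 0.3  =>  V_1 = 7.5 V
Power in each resistor, P = (ΔV)²/R:
  P_R1 = (15 - 7.5)²/50 = 1.125 W
  P_R2 = (7.5 - 0)²/50 = 1.125 W
P_total = P_R1 + P_R2 = 2.25 W

Final answer: 2.25 W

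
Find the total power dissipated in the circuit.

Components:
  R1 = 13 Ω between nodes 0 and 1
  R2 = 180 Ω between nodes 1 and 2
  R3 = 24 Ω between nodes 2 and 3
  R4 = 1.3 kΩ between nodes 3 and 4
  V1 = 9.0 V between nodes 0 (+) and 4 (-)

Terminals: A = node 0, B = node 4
Nodal analysis, taking node 4 as the 0 V reference.
Source V1 fixes V_0 = 9 V.
KCL at each unknown node (sum of currents leaving = 0; resistances in Ω):
  Node 1: (V_1 - 9)/13 + (V_1 - V_2)/180 = 0
  Node 2: (V_2 - V_1)/180 + (V_2 - V_3)/24 = 0
  Node 3: (V_3 - V_2)/24 + (V_3 - 0)/1300 = 0
Collecting terms (coefficients in siemens):
  0.08248·V_1 - 0.005556·V_2 = 0.6923
  0.04722·V_2 - 0.005556·V_1 - 0.04167·V_3 = 0
  0.04244·V_3 - 0.04167·V_2 = 0
Solving these 3 simultaneous equations (Gaussian elimination) gives:
  V_1 = 8.923 V, V_2 = 7.855 V, V_3 = 7.713 V
Power in each resistor, P = (ΔV)²/R:
  P_R1 = (9 - 8.923)²/13 = 0.0004576 W
  P_R2 = (8.923 - 7.855)²/180 = 0.006336 W
  P_R3 = (7.855 - 7.713)²/24 = 0.0008447 W
  P_R4 = (7.713 - 0)²/1300 = 0.04576 W
P_total = P_R1 + P_R2 + P_R3 + P_R4 = 0.05339 W

Final answer: 0.05339 W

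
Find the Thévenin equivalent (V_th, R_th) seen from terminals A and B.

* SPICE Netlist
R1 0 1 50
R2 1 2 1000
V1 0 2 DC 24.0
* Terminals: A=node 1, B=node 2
Step 1 — V_th is the open-circuit voltage V_A - V_B (nothing connected across the terminals).
Nodal analysis, taking node 2 as the 0 V reference.
Source V1 fixes V_0 = 24 V.
KCL at each unknown node (sum of currents leaving = 0; resistances in Ω):
  Node 1: (V_1 - 24)/50 + (V_1 - 0)/1000 = 0
Collecting terms: 0.021 × V_1 = 0.48  =>  V_1 = 22.86 V
V_th = V_1 - V_2 = 22.86 - 0 = 22.86 V
Step 2 — R_th: zero the source — replace V1 by a short circuit (node 2 merges into node 0) — and find the resistance seen between A (node 1) and B (node 0).
Reduce the network between node 1 (A) and node 0 (B) by series/parallel combination:
  Rp1 = R1 ‖ R2 (parallel, both between nodes 0 and 1) = 1/(1/50 + 1/1000) = 47.62 Ω
R_th = 47.62 Ω

Final answer: V_th = 22.86 V, R_th = 47.62 Ω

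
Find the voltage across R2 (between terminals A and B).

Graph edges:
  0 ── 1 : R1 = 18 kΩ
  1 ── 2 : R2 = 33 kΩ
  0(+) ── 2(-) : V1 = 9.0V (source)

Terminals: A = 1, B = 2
R1 and R2 are in series across V1 (node 0 → node 1 → node 2), and the output A–B is taken across R2, so this is a voltage divider.
Series current: I = V1/(R1 + R2) = 9/(18000 + 33000) = 9/51000 = 0.0001765 A
V_R2 = I × R2 = V1 × R2/(R1 + R2) = 9 × 33000/51000 = 5.824 V

Final answer: 5.824 V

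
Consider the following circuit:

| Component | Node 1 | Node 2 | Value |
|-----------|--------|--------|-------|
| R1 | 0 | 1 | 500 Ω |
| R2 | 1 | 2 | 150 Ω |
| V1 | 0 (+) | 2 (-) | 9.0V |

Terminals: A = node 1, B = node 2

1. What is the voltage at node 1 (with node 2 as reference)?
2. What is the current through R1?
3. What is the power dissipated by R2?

Nodal analysis, taking node 2 as the 0 V reference.
Source V1 fixes V_0 = 9 V.
KCL at each unknown node (sum of currents leaving = 0; resistances in Ω):
  Node 1: (V_1 - 9)/500 + (V_1 - 0)/150 = 0
Collecting terms: 0.008667 × V_1 = 0.018  =>  V_1 = 2.077 V
Part 1:
  Read off the nodal solution: V_1 = 2.077 V
Part 2:
  I_R1 = (V_0 - V_1)/R1 = (9 - 2.077)/500 = 0.01385 A
  Magnitude: I_R1 = 0.01385 A
Part 3:
  I_R2 = (V_1 - V_2)/R2 = (2.077 - 0)/150 = 0.01385 A
  P_R2 = I_R2² × R2 = (0.01385)² × 150 = 0.02876 W

Final answers:
1. V_1 = 2.077 V
2. I_R1 = 0.01385 A
3. P_R2 = 0.02876 W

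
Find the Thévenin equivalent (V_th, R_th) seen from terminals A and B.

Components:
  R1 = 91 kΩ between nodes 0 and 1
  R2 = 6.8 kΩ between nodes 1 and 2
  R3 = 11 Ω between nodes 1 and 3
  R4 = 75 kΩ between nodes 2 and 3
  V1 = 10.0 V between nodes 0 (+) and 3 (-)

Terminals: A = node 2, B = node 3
Step 1 — V_th is the open-circuit voltage V_A - V_B (nothing connected across the terminals).
Nodal analysis, taking node 3 as the 0 V reference.
Source V1 fixes V_0 = 10 V.
KCL at each unknown node (sum of currents leaving = 0; resistances in Ω):
  Node 1: (V_1 - 10)/91000 + (V_1 - V_2)/6800 + (V_1 - 0)/11 = 0
  Node 2: (V_2 - V_1)/6800 + (V_2 - 0)/75000 = 0
Collecting terms (coefficients in siemens):
  0.09107·V_1 - 0.0001471·V_2 = 0.0001099
  0.0001604·V_2 - 0.0001471·V_1 = 0
Determinant D = (0.09107)(0.0001604) - (-0.0001471)(-0.0001471) = 0.00001458
V_1 = [(0.0001099)(0.0001604) - (-0.0001471)(0)]/D = 0.001208 V
V_2 = [(0.09107)(0) - (0.0001099)(-0.0001471)]/D = 0.001108 V
V_th = V_2 - V_3 = 0.001108 - 0 = 0.001108 V
Step 2 — R_th: zero the source — replace V1 by a short circuit (node 3 merges into node 0) — and find the resistance seen between A (node 2) and B (node 0).
Reduce the network between node 2 (A) and node 0 (B) by series/parallel combination:
  Rp1 = R1 ‖ R3 (parallel, both between nodes 0 and 1) = 1/(1/91000 + 1/11) = 11 Ω
  Rs1 = R2 + Rp1 (series, joined only at node 1) = 6800 + 11 = 6811 Ω
  Rp2 = R4 ‖ Rs1 (parallel, both between nodes 0 and 2) = 1/(1/75000 + 1/6811) = 6244 Ω
R_th = 6.244 kΩ

Final answer: V_th = 0.001108 V, R_th = 6.244 kΩ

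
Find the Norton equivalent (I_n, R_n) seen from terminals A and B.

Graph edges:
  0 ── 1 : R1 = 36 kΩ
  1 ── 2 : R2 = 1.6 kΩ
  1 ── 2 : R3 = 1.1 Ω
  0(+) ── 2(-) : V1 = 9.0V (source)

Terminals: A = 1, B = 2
Find the Thévenin equivalent first; then I_n = V_th/R_th and R_n = R_th.
Step 1 — V_th is the open-circuit voltage V_A - V_B (nothing connected across the terminals).
Nodal analysis, taking node 2 as the 0 V reference.
Source V1 fixes V_0 = 9 V.
KCL at each unknown node (sum of currents leaving = 0; resistances in Ω):
  Node 1: (V_1 - 9)/36000 + (V_1 - 0)/1600 + (V_1 - 0)/1.1 = 0
Collecting terms: 0.9097 × V_1 = 0.00025  =>  V_1 = 0.0002748 V
V_th = V_1 - V_2 = 0.0002748 - 0 = 0.0002748 V
Step 2 — R_th: zero the source — replace V1 by a short circuit (node 2 merges into node 0) — and find the resistance seen between A (node 1) and B (node 0).
Reduce the network between node 1 (A) and node 0 (B) by series/parallel combination:
  Rp1 = R1 ‖ R2 ‖ R3 (parallel, all between nodes 0 and 1) = 1/(1/36000 + 1/1600 + 1/1.1) = 1.099 Ω
R_th = 1.099 Ω
I_n = V_th/R_th = 0.0002748/1.099 = 0.00025 A, and R_n = R_th = 1.099 Ω

Final answer: I_n = 0.00025 A, R_n = 1.099 Ω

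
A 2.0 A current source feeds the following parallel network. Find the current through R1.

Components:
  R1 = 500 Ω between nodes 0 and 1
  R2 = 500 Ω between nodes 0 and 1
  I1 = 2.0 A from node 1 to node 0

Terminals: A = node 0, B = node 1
All resistors sit directly between nodes 0 and 1, so they are in parallel and share one voltage V; the full source current 2 A splits among them.
1/R_par = 1/500 + 1/500 = 0.004 S  =>  R_par = 250 Ω
V = I × R_par = 2 × 250 = 500 V
I_R1 = V/R1 = 500/500 = 1 A

Final answer: 1 A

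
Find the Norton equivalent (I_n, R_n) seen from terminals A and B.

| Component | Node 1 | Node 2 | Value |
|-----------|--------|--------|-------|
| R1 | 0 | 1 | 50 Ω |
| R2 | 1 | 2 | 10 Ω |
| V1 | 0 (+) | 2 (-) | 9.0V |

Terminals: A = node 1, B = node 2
Find the Thévenin equivalent first; then I_n = V_th/R_th and R_n = R_th.
Step 1 — V_th is the open-circuit voltage V_A - V_B (nothing connected across the terminals).
Nodal analysis, taking node 2 as the 0 V reference.
Source V1 fixes V_0 = 9 V.
KCL at each unknown node (sum of currents leaving = 0; resistances in Ω):
  Node 1: (V_1 - 9)/50 + (V_1 - 0)/10 = 0
Collecting terms: 0.12 × V_1 = 0.18  =>  V_1 = 1.5 V
V_th = V_1 - V_2 = 1.5 - 0 = 1.5 V
Step 2 — R_th: zero the source — replace V1 by a short circuit (node 2 merges into node 0) — and find the resistance seen between A (node 1) and B (node 0).
Reduce the network between node 1 (A) and node 0 (B) by series/parallel combination:
  Rp1 = R1 ‖ R2 (parallel, both between nodes 0 and 1) = 1/(1/50 + 1/10) = 8.333 Ω
R_th = 8.333 Ω
I_n = V_th/R_th = 1.5/8.333 = 0.18 A, and R_n = R_th = 8.333 Ω

Final answer: I_n = 0.18 A, R_n = 8.333 Ω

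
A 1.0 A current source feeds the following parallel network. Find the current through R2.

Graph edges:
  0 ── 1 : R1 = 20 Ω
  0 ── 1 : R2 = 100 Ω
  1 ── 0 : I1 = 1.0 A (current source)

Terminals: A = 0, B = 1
All resistors sit directly between nodes 0 and 1, so they are in parallel and share one voltage V; the full source current 1 A splits among them.
1/R_par = 1/20 + 1/100 = 0.06 S  =>  R_par = 16.67 Ω
V = I × R_par = 1 × 16.67 = 16.67 V
I_R2 = V/R2 = 16.67/100 = 0.1667 A

Final answer: 0.1667 A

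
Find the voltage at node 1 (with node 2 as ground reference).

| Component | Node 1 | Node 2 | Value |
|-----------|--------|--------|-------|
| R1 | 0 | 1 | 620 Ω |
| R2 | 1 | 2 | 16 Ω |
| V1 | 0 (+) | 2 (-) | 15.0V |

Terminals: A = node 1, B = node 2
Nodal analysis, taking node 2 as the 0 V reference.
Source V1 fixes V_0 = 15 V.
KCL at each unknown node (sum of currents leaving = 0; resistances in Ω):
  Node 1: (V_1 - 15)/620 + (V_1 - 0)/16 = 0
Collecting terms: 0.06411 × V_1 = 0.02419  =>  V_1 = 0.3774 V
The requested potential is V_1 = 0.3774 V.

Final answer: V_1 = 0.3774 V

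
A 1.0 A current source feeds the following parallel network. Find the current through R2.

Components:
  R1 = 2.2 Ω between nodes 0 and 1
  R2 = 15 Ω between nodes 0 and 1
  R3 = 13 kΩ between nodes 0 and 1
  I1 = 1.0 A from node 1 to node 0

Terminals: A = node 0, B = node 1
All resistors sit directly between nodes 0 and 1, so they are in parallel and share one voltage V; the full source current 1 A splits among them.
1/R_par = 1/2.2 + 1/15 + 1/13000 = 0.5213 S  =>  R_par = 1.918 Ω
V = I × R_par = 1 × 1.918 = 1.918 V
I_R2 = V/R2 = 1.918/15 = 0.1279 A

Final answer: 0.1279 A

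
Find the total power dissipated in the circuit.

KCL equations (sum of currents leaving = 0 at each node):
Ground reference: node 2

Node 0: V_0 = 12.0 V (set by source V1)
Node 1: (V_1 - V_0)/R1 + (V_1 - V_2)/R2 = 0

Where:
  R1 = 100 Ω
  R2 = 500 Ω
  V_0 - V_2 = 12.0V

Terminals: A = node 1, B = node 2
Nodal analysis, taking node 2 as the 0 V reference.
Source V1 fixes V_0 = 12 V.
KCL at each unknown node (sum of currents leaving = 0; resistances in Ω):
  Node 1: (V_1 - 12)/100 + (V_1 - 0)/500 = 0
Collecting terms: 0.012 × V_1 = 0.12  =>  V_1 = 10 V
Power in each resistor, P = (ΔV)²/R:
  P_R1 = (12 - 10)²/100 = 0.04 W
  P_R2 = (10 - 0)²/500 = 0.2 W
P_total = P_R1 + P_R2 = 0.24 W

Final answer: 0.24 W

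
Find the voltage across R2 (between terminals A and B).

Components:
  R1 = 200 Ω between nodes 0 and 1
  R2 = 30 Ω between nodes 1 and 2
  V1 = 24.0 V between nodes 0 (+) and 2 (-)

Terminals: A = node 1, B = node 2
R1 and R2 are in series across V1 (node 0 → node 1 → node 2), and the output A–B is taken across R2, so this is a voltage divider.
Series current: I = V1/(R1 + R2) = 24/(200 + 30) = 24/230 = 0.1043 A
V_R2 = I × R2 = V1 × R2/(R1 + R2) = 24 × 30/230 = 3.13 V

Final answer: 3.13 V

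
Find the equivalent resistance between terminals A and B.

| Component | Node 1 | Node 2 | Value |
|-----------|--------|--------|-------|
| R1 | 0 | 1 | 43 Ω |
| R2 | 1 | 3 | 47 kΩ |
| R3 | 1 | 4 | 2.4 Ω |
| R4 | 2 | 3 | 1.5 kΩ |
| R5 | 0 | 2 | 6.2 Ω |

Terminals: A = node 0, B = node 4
Reduce the network between node 0 (A) and node 4 (B) by series/parallel combination:
  Rs1 = R5 + R4 (series, joined only at node 2) = 6.2 + 1500 = 1506 Ω
  Rs2 = R2 + Rs1 (series, joined only at node 3) = 47000 + 1506 = 48510 Ω
  Rp1 = R1 ‖ Rs2 (parallel, both between nodes 0 and 1) = 1/(1/43 + 1/48510) = 42.96 Ω
  Rs3 = R3 + Rp1 (series, joined only at node 1) = 2.4 + 42.96 = 45.36 Ω
R_eq = 45.36 Ω

Final answer: 45.36 Ω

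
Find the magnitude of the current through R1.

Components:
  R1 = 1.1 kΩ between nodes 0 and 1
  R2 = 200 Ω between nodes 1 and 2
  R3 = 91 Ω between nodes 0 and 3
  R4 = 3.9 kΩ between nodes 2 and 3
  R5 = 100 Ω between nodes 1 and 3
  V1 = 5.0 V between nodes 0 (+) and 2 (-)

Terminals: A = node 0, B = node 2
Nodal analysis, taking node 2 as the 0 V reference.
Source V1 fixes V_0 = 5 V.
KCL at each unknown node (sum of currents leaving = 0; resistances in Ω):
  Node 1: (V_1 - 5)/1100 + (V_1 - 0)/200 + (V_1 - V_3)/100 = 0
  Node 3: (V_3 - 5)/91 + (V_3 - 0)/3900 + (V_3 - V_1)/100 = 0
Collecting terms (coefficients in siemens):
  0.01591·V_1 - 0.01·V_3 = 0.004545
  0.02125·V_3 - 0.01·V_1 = 0.05495
Determinant D = (0.01591)(0.02125) - (-0.01)(-0.01) = 0.000238
V_1 = [(0.004545)(0.02125) - (-0.01)(0.05495)]/D = 2.714 V
V_3 = [(0.01591)(0.05495) - (0.004545)(-0.01)]/D = 3.864 V
I_R1 = (V_0 - V_1)/R1 = (5 - 2.714)/1100 = 0.002078 A
|I_R1| = 0.002078 A

Final answer: |I_R1| = 0.002078 A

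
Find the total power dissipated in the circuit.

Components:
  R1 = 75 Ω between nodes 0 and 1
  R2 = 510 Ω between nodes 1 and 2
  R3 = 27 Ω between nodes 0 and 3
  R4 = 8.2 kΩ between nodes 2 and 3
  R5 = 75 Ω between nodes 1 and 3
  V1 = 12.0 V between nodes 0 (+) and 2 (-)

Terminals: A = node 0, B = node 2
Nodal analysis, taking node 2 as the 0 V reference.
Source V1 fixes V_0 = 12 V.
KCL at each unknown node (sum of currents leaving = 0; resistances in Ω):
  Node 1: (V_1 - 12)/75 + (V_1 - 0)/510 + (V_1 - V_3)/75 = 0
  Node 3: (V_3 - 12)/27 + (V_3 - 0)/8200 + (V_3 - V_1)/75 = 0
Collecting terms (coefficients in siemens):
  0.02863·V_1 - 0.01333·V_3 = 0.16
  0.05049·V_3 - 0.01333·V_1 = 0.4444
Determinant D = (0.02863)(0.05049) - (-0.01333)(-0.01333) = 0.001268
V_1 = [(0.16)(0.05049) - (-0.01333)(0.4444)]/D = 11.05 V
V_3 = [(0.02863)(0.4444) - (0.16)(-0.01333)]/D = 11.72 V
Power in each resistor, P = (ΔV)²/R:
  P_R1 = (12 - 11.05)²/75 = 0.0121 W
  P_R2 = (11.05 - 0)²/510 = 0.2393 W
  P_R3 = (12 - 11.72)²/27 = 0.002915 W
  P_R4 = (0 - 11.72)²/8200 = 0.01675 W
  P_R5 = (11.05 - 11.72)²/75 = 0.006022 W
P_total = P_R1 + P_R2 + P_R3 + P_R4 + P_R5 = 0.2771 W

Final answer: 0.2771 W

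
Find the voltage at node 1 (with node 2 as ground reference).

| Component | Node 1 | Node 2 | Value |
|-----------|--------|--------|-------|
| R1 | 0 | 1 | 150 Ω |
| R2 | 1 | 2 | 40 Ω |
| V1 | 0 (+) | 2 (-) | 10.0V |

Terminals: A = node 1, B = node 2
Nodal analysis, taking node 2 as the 0 V reference.
Source V1 fixes V_0 = 10 V.
KCL at each unknown node (sum of currents leaving = 0; resistances in Ω):
  Node 1: (V_1 - 10)/150 + (V_1 - 0)/40 = 0
Collecting terms: 0.03167 × V_1 = 0.06667  =>  V_1 = 2.105 V
The requested potential is V_1 = 2.105 V.

Final answer: V_1 = 2.105 V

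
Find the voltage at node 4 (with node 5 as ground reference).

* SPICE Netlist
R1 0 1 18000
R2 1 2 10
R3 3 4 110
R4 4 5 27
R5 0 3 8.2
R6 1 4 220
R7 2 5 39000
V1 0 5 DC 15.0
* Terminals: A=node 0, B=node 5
Nodal analysis, taking node 5 as the 0 V reference.
Source V1 fixes V_0 = 15 V.
KCL at each unknown node (sum of currents leaving = 0; resistances in Ω):
  Node 1: (V_1 - 15)/18000 + (V_1 - V_2)/10 + (V_1 - V_4)/220 = 0
  Node 2: (V_2 - V_1)/10 + (V_2 - 0)/39000 = 0
  Node 3: (V_3 - V_4)/110 + (V_3 - 15)/8.2 = 0
  Node 4: (V_4 - V_3)/110 + (V_4 - 0)/27 + (V_4 - V_1)/220 = 0
Collecting terms (coefficients in siemens):
  0.1046·V_1 - 0.1·V_2 - 0.004545·V_4 = 0.0008333
  0.1·V_2 - 0.1·V_1 = 0
  0.131·V_3 - 0.009091·V_4 = 1.829
  0.05067·V_4 - 0.004545·V_1 - 0.009091·V_3 = 0
Solving these 4 simultaneous equations (Gaussian elimination) gives:
  V_1 = 2.933 V, V_2 = 2.933 V, V_3 = 14.15 V, V_4 = 2.802 V
The requested potential is V_4 = 2.802 V.

Final answer: V_4 = 2.802 V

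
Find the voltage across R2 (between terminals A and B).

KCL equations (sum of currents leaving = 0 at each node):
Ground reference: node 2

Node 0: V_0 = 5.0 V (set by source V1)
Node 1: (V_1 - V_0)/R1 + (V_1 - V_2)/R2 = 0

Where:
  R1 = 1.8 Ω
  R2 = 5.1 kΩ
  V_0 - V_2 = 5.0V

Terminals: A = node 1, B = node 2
R1 and R2 are in series across V1 (node 0 → node 1 → node 2), and the output A–B is taken across R2, so this is a voltage divider.
Series current: I = V1/(R1 + R2) = 5/(1.8 + 5100) = 5/5102 = 0.00098 A
V_R2 = I × R2 = V1 × R2/(R1 + R2) = 5 × 5100/5102 = 4.998 V

Final answer: 4.998 V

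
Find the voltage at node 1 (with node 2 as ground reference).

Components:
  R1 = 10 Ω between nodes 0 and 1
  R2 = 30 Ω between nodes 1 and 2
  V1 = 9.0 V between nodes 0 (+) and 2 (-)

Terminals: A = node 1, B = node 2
Nodal analysis, taking node 2 as the 0 V reference.
Source V1 fixes V_0 = 9 V.
KCL at each unknown node (sum of currents leaving = 0; resistances in Ω):
  Node 1: (V_1 - 9)/10 + (V_1 - 0)/30 = 0
Collecting terms: 0.1333 × V_1 = 0.9  =>  V_1 = 6.75 V
The requested potential is V_1 = 6.75 V.

Final answer: V_1 = 6.75 V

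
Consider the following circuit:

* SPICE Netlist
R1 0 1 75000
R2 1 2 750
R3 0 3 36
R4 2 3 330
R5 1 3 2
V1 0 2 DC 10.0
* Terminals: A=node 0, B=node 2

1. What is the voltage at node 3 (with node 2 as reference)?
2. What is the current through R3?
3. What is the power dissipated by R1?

Nodal analysis, taking node 2 as the 0 V reference.
Source V1 fixes V_0 = 10 V.
KCL at each unknown node (sum of currents leaving = 0; resistances in Ω):
  Node 1: (V_1 - 10)/75000 + (V_1 - 0)/750 + (V_1 - V_3)/2 = 0
  Node 3: (V_3 - 10)/36 + (V_3 - 0)/330 + (V_3 - V_1)/2 = 0
Collecting terms (coefficients in siemens):
  0.5013·V_1 - 0.5·V_3 = 0.0001333
  0.5308·V_3 - 0.5·V_1 = 0.2778
Determinant D = (0.5013)(0.5308) - (-0.5)(-0.5) = 0.01612
V_1 = [(0.0001333)(0.5308) - (-0.5)(0.2778)]/D = 8.621 V
V_3 = [(0.5013)(0.2778) - (0.0001333)(-0.5)]/D = 8.644 V
Part 1:
  Read off the nodal solution: V_3 = 8.644 V
Part 2:
  I_R3 = (V_0 - V_3)/R3 = (10 - 8.644)/36 = 0.03767 A
  Magnitude: I_R3 = 0.03767 A
Part 3:
  I_R1 = (V_0 - V_1)/R1 = (10 - 8.621)/75000 = 0.00001839 A
  P_R1 = I_R1² × R1 = (0.00001839)² × 75000 = 0.00002536 W

Final answers:
1. V_3 = 8.644 V
2. I_R3 = 0.03767 A
3. P_R1 = 2.536e-05 W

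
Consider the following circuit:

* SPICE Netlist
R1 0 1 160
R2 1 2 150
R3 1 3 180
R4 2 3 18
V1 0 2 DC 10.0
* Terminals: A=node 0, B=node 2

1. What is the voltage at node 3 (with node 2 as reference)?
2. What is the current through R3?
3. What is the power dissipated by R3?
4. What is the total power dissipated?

Nodal analysis, taking node 2 as the 0 V reference.
Source V1 fixes V_0 = 10 V.
KCL at each unknown node (sum of currents leaving = 0; resistances in Ω):
  Node 1: (V_1 - 10)/160 + (V_1 - 0)/150 + (V_1 - V_3)/180 = 0
  Node 3: (V_3 - V_1)/180 + (V_3 - 0)/18 = 0
Collecting terms (coefficients in siemens):
  0.01847·V_1 - 0.005556·V_3 = 0.0625
  0.06111·V_3 - 0.005556·V_1 = 0
Determinant D = (0.01847)(0.06111) - (-0.005556)(-0.005556) = 0.001098
V_1 = [(0.0625)(0.06111) - (-0.005556)(0)]/D = 3.479 V
V_3 = [(0.01847)(0) - (0.0625)(-0.005556)]/D = 0.3162 V
Part 1:
  Read off the nodal solution: V_3 = 0.3162 V
Part 2:
  I_R3 = (V_1 - V_3)/R3 = (3.479 - 0.3162)/180 = 0.01757 A
  Magnitude: I_R3 = 0.01757 A
Part 3:
  I_R3 = (V_1 - V_3)/R3 = (3.479 - 0.3162)/180 = 0.01757 A
  P_R3 = I_R3² × R3 = (0.01757)² × 180 = 0.05556 W
Part 4:
  Power in each resistor, P = (ΔV)²/R:
    P_R1 = (10 - 3.479)²/160 = 0.2658 W
    P_R2 = (3.479 - 0)²/150 = 0.08067 W
    P_R3 = (3.479 - 0.3162)²/180 = 0.05556 W
    P_R4 = (0 - 0.3162)²/18 = 0.005556 W
  P_total = P_R1 + P_R2 + P_R3 + P_R4 = 0.4076 W

Final answers:
1. V_3 = 0.3162 V
2. I_R3 = 0.01757 A
3. P_R3 = 0.05556 W
4. P_total = 0.4076 W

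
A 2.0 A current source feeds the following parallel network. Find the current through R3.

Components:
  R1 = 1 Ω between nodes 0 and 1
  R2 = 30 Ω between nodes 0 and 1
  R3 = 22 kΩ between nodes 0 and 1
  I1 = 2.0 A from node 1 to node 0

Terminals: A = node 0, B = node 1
All resistors sit directly between nodes 0 and 1, so they are in parallel and share one voltage V; the full source current 2 A splits among them.
1/R_par = 1/1 + 1/30 + 1/22000 = 1.033 S  =>  R_par = 0.9677 Ω
V = I × R_par = 2 × 0.9677 = 1.935 V
I_R3 = V/R3 = 1.935/22000 = 0.00008797 A

Final answer: 8.797e-05 A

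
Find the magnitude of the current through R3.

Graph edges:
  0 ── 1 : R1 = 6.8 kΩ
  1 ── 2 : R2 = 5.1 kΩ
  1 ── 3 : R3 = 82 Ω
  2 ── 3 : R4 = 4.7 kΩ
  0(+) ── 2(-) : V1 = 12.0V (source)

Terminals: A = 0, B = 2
Nodal analysis, taking node 2 as the 0 V reference.
Source V1 fixes V_0 = 12 V.
KCL at each unknown node (sum of currents leaving = 0; resistances in Ω):
  Node 1: (V_1 - 12)/6800 + (V_1 - 0)/5100 + (V_1 - V_3)/82 = 0
  Node 3: (V_3 - V_1)/82 + (V_3 - 0)/4700 = 0
Collecting terms (coefficients in siemens):
  0.01254·V_1 - 0.0122·V_3 = 0.001765
  0.01241·V_3 - 0.0122·V_1 = 0
Determinant D = (0.01254)(0.01241) - (-0.0122)(-0.0122) = 0.000006852
V_1 = [(0.001765)(0.01241) - (-0.0122)(0)]/D = 3.195 V
V_3 = [(0.01254)(0) - (0.001765)(-0.0122)]/D = 3.141 V
I_R3 = (V_1 - V_3)/R3 = (3.195 - 3.141)/82 = 0.0006682 A
|I_R3| = 0.0006682 A

Final answer: |I_R3| = 0.0006682 A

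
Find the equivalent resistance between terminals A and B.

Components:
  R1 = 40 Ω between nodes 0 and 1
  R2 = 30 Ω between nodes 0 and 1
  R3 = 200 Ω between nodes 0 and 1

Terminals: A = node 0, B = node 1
Reduce the network between node 0 (A) and node 1 (B) by series/parallel combination:
  Rp1 = R1 ‖ R2 ‖ R3 (parallel, all between nodes 0 and 1) = 1/(1/40 + 1/30 + 1/200) = 15.79 Ω
R_eq = 15.79 Ω

Final answer: 15.79 Ω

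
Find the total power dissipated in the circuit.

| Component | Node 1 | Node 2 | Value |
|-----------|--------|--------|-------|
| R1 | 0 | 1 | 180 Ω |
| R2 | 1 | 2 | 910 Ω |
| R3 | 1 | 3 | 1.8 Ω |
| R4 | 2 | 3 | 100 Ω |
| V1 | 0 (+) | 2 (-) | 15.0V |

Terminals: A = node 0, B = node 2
Nodal analysis, taking node 2 as the 0 V reference.
Source V1 fixes V_0 = 15 V.
KCL at each unknown node (sum of currents leaving = 0; resistances in Ω):
  Node 1: (V_1 - 15)/180 + (V_1 - 0)/910 + (V_1 - V_3)/1.8 = 0
  Node 3: (V_3 - V_1)/1.8 + (V_3 - 0)/100 = 0
Collecting terms (coefficients in siemens):
  0.5622·V_1 - 0.5556·V_3 = 0.08333
  0.5656·V_3 - 0.5556·V_1 = 0
Determinant D = (0.5622)(0.5656) - (-0.5556)(-0.5556) = 0.009319
V_1 = [(0.08333)(0.5656) - (-0.5556)(0)]/D = 5.057 V
V_3 = [(0.5622)(0) - (0.08333)(-0.5556)]/D = 4.968 V
Power in each resistor, P = (ΔV)²/R:
  P_R1 = (15 - 5.057)²/180 = 0.5492 W
  P_R2 = (5.057 - 0)²/910 = 0.02811 W
  P_R3 = (5.057 - 4.968)²/1.8 = 0.004442 W
  P_R4 = (0 - 4.968)²/100 = 0.2468 W
P_total = P_R1 + P_R2 + P_R3 + P_R4 = 0.8286 W

Final answer: 0.8286 W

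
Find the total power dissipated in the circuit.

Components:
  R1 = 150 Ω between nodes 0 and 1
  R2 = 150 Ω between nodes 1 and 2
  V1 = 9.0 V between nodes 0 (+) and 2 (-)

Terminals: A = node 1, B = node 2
Nodal analysis, taking node 2 as the 0 V reference.
Source V1 fixes V_0 = 9 V.
KCL at each unknown node (sum of currents leaving = 0; resistances in Ω):
  Node 1: (V_1 - 9)/150 + (V_1 - 0)/150 = 0
Collecting terms: 0.01333 × V_1 = 0.06  =>  V_1 = 4.5 V
Power in each resistor, P = (ΔV)²/R:
  P_R1 = (9 - 4.5)²/150 = 0.135 W
  P_R2 = (4.5 - 0)²/150 = 0.135 W
P_total = P_R1 + P_R2 = 0.27 W

Final answer: 0.27 W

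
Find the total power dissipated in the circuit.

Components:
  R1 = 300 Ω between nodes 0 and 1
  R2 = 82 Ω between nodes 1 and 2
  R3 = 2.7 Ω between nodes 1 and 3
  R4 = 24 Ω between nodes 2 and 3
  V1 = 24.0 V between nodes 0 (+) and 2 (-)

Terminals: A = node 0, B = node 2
Nodal analysis, taking node 2 as the 0 V reference.
Source V1 fixes V_0 = 24 V.
KCL at each unknown node (sum of currents leaving = 0; resistances in Ω):
  Node 1: (V_1 - 24)/300 + (V_1 - 0)/82 + (V_1 - V_3)/2.7 = 0
  Node 3: (V_3 - V_1)/2.7 + (V_3 - 0)/24 = 0
Collecting terms (coefficients in siemens):
  0.3859·V_1 - 0.3704·V_3 = 0.08
  0.412·V_3 - 0.3704·V_1 = 0
Determinant D = (0.3859)(0.412) - (-0.3704)(-0.3704) = 0.02183
V_1 = [(0.08)(0.412) - (-0.3704)(0)]/D = 1.51 V
V_3 = [(0.3859)(0) - (0.08)(-0.3704)]/D = 1.357 V
Power in each resistor, P = (ΔV)²/R:
  P_R1 = (24 - 1.51)²/300 = 1.686 W
  P_R2 = (1.51 - 0)²/82 = 0.0278 W
  P_R3 = (1.51 - 1.357)²/2.7 = 0.008635 W
  P_R4 = (0 - 1.357)²/24 = 0.07676 W
P_total = P_R1 + P_R2 + P_R3 + P_R4 = 1.799 W

Final answer: 1.799 W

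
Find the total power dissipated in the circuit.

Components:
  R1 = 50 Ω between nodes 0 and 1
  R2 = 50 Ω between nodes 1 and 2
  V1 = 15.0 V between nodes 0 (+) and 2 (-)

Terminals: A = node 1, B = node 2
Nodal analysis, taking node 2 as the 0 V reference.
Source V1 fixes V_0 = 15 V.
KCL at each unknown node (sum of currents leaving = 0; resistances in Ω):
  Node 1: (V_1 - 15)/50 + (V_1 - 0)/50 = 0
Collecting terms: 0.04 × V_1 = 0.3  =>  V_1 = 7.5 V
Power in each resistor, P = (ΔV)²/R:
  P_R1 = (15 - 7.5)²/50 = 1.125 W
  P_R2 = (7.5 - 0)²/50 = 1.125 W
P_total = P_R1 + P_R2 = 2.25 W

Final answer: 2.25 W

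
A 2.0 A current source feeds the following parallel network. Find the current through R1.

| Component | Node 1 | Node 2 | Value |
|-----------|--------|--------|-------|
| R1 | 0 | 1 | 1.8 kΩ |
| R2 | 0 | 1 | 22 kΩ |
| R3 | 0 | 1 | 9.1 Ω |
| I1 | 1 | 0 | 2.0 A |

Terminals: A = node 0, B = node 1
All resistors sit directly between nodes 0 and 1, so they are in parallel and share one voltage V; the full source current 2 A splits among them.
1/R_par = 1/1800 + 1/22000 + 1/9.1 = 0.1105 S  =>  R_par = 9.051 Ω
V = I × R_par = 2 × 9.051 = 18.1 V
I_R1 = V/R1 = 18.1/1800 = 0.01006 A

Final answer: 0.01006 A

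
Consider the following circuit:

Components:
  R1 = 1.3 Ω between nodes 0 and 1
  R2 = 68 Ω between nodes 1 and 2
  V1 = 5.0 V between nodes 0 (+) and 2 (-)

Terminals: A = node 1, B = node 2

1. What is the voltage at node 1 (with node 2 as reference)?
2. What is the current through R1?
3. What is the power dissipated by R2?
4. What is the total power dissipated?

Nodal analysis, taking node 2 as the 0 V reference.
Source V1 fixes V_0 = 5 V.
KCL at each unknown node (sum of currents leaving = 0; resistances in Ω):
  Node 1: (V_1 - 5)/1.3 + (V_1 - 0)/68 = 0
Collecting terms: 0.7839 × V_1 = 3.846  =>  V_1 = 4.906 V
Part 1:
  Read off the nodal solution: V_1 = 4.906 V
Part 2:
  I_R1 = (V_0 - V_1)/R1 = (5 - 4.906)/1.3 = 0.07215 A
  Magnitude: I_R1 = 0.07215 A
Part 3:
  I_R2 = (V_1 - V_2)/R2 = (4.906 - 0)/68 = 0.07215 A
  P_R2 = I_R2² × R2 = (0.07215)² × 68 = 0.354 W
Part 4:
  Power in each resistor, P = (ΔV)²/R:
    P_R1 = (5 - 4.906)²/1.3 = 0.006767 W
    P_R2 = (4.906 - 0)²/68 = 0.354 W
  P_total = P_R1 + P_R2 = 0.3608 W

Final answers:
1. V_1 = 4.906 V
2. I_R1 = 0.07215 A
3. P_R2 = 0.354 W
4. P_total = 0.3608 W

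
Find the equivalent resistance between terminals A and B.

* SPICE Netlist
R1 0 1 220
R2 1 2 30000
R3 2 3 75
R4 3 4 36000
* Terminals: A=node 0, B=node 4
Reduce the network between node 0 (A) and node 4 (B) by series/parallel combination:
  Rs1 = R1 + R2 (series, joined only at node 1) = 220 + 30000 = 30220 Ω
  Rs2 = R3 + Rs1 (series, joined only at node 2) = 75 + 30220 = 30300 Ω
  Rs3 = R4 + Rs2 (series, joined only at node 3) = 36000 + 30300 = 66300 Ω
R_eq = 66.3 kΩ

Final answer: 66.3 kΩ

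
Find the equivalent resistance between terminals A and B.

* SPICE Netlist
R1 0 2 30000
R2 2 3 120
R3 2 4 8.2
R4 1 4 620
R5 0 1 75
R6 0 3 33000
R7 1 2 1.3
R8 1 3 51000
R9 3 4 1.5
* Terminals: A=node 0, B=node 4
The network is not a plain series/parallel combination. Inject a 1 A test current into terminal A (node 0) and return it from terminal B (node 4); then R_eq = V_A / (1 A).
Nodal analysis, taking node 4 as the 0 V reference.
Current source I_test pushes 1 A into node 0 and draws it out of node 4.
KCL at each unknown node (sum of currents leaving = 0; resistances in Ω):
  Node 0: (V_0 - V_2)/30000 + (V_0 - V_1)/75 + (V_0 - V_3)/33000 - 1 = 0
  Node 1: (V_1 - V_0)/75 + (V_1 - 0)/620 + (V_1 - V_2)/1.3 + (V_1 - V_3)/51000 = 0
  Node 2: (V_2 - V_0)/30000 + (V_2 - V_1)/1.3 + (V_2 - V_3)/120 + (V_2 - 0)/8.2 = 0
  Node 3: (V_3 - V_0)/33000 + (V_3 - V_1)/51000 + (V_3 - V_2)/120 + (V_3 - 0)/1.5 = 0
Collecting terms (coefficients in siemens):
  0.0134·V_0 - 0.01333·V_1 - 0.00003333·V_2 - 0.0000303·V_3 = 1
  0.7842·V_1 - 0.01333·V_0 - 0.7692·V_2 - 0.00001961·V_3 = 0
  0.8995·V_2 - 0.00003333·V_0 - 0.7692·V_1 - 0.008333·V_3 = 0
  0.675·V_3 - 0.0000303·V_0 - 0.00001961·V_1 - 0.008333·V_2 = 0
Solving these 4 simultaneous equations (Gaussian elimination) gives:
  V_0 = 83.45 V, V_1 = 8.826 V, V_2 = 7.552 V, V_3 = 0.09723 V
R_eq = V_0 / 1 A = 83.45 Ω

Final answer: 83.45 Ω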